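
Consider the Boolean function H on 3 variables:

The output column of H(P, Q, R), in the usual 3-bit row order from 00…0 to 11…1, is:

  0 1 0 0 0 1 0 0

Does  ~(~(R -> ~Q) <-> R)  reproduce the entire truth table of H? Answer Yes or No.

Yes

Check the formula against H row by row:
  P=0, Q=0, R=0: formula gives 0, H = 0 ✓
  P=0, Q=0, R=1: formula gives 1, H = 1 ✓
  P=0, Q=1, R=0: formula gives 0, H = 0 ✓
  P=0, Q=1, R=1: formula gives 0, H = 0 ✓
  P=1, Q=0, R=0: formula gives 0, H = 0 ✓
  … (the remaining 3 rows also agree.)
No disagreement on any input; they are logically equivalent.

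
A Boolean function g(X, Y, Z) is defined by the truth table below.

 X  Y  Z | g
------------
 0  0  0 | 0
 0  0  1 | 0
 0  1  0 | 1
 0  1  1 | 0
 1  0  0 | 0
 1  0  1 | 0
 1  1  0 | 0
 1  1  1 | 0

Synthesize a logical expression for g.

Only row (0,1,0) gives 1. That row's minterm ¬X·Y·¬Z is g directly.

g(X, Y, Z) = (~X & Y) & ~Z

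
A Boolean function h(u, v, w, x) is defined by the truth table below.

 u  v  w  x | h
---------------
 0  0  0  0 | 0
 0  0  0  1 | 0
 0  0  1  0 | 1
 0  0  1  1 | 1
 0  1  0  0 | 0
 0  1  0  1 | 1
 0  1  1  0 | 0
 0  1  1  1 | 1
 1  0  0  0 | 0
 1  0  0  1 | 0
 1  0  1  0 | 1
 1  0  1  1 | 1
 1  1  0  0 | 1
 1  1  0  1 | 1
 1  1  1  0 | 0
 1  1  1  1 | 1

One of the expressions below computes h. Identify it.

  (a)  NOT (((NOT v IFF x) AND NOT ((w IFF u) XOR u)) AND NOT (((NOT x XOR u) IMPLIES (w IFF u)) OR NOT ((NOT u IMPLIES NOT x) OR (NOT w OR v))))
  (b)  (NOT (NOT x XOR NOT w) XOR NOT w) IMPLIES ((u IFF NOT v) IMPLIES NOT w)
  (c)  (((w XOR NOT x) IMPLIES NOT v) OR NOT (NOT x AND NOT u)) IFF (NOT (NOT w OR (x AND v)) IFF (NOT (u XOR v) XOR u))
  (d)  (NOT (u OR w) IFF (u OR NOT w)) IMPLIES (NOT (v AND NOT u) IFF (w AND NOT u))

(a) disagrees with h on (0,0,0,0) (formula → 1, table → 0); rule it out.
(b) disagrees with h on (0,0,0,0) (formula → 1, table → 0); rule it out.
(d) disagrees with h on (0,1,0,0) (formula → 1, table → 0); rule it out.
That leaves (c). Evaluating it on every row reproduces the table of h exactly.

c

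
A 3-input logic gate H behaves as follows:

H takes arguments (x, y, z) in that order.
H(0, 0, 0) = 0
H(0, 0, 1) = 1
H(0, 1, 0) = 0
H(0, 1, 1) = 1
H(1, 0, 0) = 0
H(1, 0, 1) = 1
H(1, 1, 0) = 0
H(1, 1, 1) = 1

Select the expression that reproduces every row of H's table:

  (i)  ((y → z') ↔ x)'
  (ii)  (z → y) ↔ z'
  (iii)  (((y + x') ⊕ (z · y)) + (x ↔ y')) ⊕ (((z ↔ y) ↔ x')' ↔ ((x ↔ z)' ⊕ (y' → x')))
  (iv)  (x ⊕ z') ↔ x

iv

(i): at (0,0,0) it gives 1, but H = 0 — eliminated.
(ii): at (0,0,0) it gives 1, but H = 0 — eliminated.
(iii): at (0,0,0) it gives 1, but H = 0 — eliminated.
(iv) is the remaining candidate, and it agrees with H on all 8 inputs.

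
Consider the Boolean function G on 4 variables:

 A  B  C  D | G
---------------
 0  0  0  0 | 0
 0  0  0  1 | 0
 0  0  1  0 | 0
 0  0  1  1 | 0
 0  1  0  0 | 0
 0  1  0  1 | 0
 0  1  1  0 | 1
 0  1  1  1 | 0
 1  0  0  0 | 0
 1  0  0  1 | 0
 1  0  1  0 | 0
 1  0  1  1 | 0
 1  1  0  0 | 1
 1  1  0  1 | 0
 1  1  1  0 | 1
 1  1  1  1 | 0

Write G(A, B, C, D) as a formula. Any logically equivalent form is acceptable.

G(A, B, C, D) = ((((~A & B) & C) & ~D) | (((A & B) & ~C) & ~D)) | (((A & B) & C) & ~D)

Collect the rows where G=1 — (0,1,1,0), (1,1,0,0), (1,1,1,0) — and write one minterm per row: ¬A·B·C·¬D, A·B·¬C·¬D, A·B·C·¬D. Their union (logical OR) reproduces the table exactly.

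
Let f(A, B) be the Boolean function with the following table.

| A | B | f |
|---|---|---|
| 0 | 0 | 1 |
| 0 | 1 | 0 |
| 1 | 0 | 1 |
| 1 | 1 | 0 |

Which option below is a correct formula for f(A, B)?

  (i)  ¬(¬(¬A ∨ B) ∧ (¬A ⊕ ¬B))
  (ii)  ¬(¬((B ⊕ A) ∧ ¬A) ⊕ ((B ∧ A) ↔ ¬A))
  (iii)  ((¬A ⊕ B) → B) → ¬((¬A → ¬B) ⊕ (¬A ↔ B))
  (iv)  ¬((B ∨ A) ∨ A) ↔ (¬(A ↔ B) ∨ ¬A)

iii

(i) fails at (0,1): the formula yields 1, f is 0.
(ii) fails at (0,0): the formula yields 0, f is 1.
(iv) fails at (1,0): the formula yields 0, f is 1.
(iii) is the remaining candidate, and it agrees with f on all 4 inputs.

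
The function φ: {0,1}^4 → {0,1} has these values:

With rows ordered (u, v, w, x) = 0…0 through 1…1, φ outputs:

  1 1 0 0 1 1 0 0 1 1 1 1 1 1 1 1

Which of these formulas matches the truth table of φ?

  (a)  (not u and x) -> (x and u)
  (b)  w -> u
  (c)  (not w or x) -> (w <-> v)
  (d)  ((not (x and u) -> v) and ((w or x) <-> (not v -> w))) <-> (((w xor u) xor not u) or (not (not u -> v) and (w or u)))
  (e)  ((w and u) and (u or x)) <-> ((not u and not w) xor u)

b

(a) disagrees with φ on (0,0,0,1) (formula → 0, table → 1); rule it out.
(c) disagrees with φ on (0,0,1,0) (formula → 1, table → 0); rule it out.
(d) disagrees with φ on (0,0,0,0) (formula → 0, table → 1); rule it out.
(e) disagrees with φ on (0,0,0,0) (formula → 0, table → 1); rule it out.
That leaves (b). Evaluating it on every row reproduces the table of φ exactly.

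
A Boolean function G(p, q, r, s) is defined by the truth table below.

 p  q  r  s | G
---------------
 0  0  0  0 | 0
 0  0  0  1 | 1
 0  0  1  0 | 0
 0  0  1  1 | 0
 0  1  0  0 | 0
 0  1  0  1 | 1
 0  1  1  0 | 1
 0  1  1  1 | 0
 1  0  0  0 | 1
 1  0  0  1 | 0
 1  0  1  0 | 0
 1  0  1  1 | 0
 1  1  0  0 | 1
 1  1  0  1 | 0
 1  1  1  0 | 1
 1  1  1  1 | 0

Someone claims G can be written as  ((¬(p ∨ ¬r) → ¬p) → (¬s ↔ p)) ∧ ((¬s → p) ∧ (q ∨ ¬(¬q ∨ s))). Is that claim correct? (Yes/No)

No

Check the formula against G row by row:
  p=0, q=0, r=0, s=0: formula gives 0, G = 0 ✓
  p=0, q=0, r=0, s=1: formula gives 0, but G = 1 ✗
Row (0,0,0,1) is a counterexample, so the formula is not equivalent to G.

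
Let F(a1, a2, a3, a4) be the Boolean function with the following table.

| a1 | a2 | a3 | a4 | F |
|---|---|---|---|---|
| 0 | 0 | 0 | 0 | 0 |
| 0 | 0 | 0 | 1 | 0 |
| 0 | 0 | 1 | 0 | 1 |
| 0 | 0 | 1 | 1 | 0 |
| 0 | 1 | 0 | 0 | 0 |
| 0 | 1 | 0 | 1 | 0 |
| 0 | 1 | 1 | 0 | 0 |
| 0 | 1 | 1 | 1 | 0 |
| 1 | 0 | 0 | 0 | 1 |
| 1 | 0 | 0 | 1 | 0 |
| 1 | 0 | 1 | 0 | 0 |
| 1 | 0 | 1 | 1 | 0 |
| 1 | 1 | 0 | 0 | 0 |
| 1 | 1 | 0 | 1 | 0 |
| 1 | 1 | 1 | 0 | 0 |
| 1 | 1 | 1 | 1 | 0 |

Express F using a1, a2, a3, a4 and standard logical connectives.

F=1 on 2 inputs: (0,0,1,0), (1,0,0,0). Reading each as a conjunction of literals (¬a1·¬a2·a3·¬a4, a1·¬a2·¬a3·¬a4) and taking the OR gives the canonical DNF.

F(a1, a2, a3, a4) = (((not a1 and not a2) and a3) and not a4) or (((a1 and not a2) and not a3) and not a4)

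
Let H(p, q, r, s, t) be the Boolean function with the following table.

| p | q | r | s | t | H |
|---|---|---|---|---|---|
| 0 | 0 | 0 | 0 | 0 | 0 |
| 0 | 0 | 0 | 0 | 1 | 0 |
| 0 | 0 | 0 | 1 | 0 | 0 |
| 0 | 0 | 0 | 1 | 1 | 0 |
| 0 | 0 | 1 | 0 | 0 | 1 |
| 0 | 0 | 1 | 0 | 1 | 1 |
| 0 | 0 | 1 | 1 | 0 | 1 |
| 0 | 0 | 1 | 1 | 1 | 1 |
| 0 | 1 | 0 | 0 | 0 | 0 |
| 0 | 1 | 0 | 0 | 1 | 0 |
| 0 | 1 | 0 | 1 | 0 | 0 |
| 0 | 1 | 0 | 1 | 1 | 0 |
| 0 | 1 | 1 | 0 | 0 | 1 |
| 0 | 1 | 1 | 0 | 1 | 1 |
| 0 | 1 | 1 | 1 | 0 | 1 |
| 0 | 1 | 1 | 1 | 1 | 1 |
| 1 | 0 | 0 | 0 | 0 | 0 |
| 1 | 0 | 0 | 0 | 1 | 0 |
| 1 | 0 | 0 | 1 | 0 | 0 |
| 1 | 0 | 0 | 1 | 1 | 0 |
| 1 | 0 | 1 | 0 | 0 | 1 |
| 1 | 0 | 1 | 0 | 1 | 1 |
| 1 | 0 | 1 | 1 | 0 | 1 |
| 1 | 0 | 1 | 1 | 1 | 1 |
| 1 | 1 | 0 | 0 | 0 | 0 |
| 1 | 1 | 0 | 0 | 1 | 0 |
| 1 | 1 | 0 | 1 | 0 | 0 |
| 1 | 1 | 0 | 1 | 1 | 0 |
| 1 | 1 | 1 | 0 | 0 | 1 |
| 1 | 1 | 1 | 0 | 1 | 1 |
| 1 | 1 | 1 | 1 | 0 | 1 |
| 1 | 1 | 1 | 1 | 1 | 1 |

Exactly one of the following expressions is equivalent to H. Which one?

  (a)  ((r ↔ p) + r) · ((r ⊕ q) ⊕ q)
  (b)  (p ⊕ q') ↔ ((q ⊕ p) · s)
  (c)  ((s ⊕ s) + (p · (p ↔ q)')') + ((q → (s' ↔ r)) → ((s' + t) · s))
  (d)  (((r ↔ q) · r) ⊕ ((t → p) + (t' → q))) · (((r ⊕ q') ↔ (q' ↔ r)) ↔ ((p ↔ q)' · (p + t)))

(b): at (0,0,1,0,0) it gives 0, but H = 1 — eliminated.
(c): at (0,0,0,0,0) it gives 1, but H = 0 — eliminated.
(d): at (0,0,0,0,0) it gives 1, but H = 0 — eliminated.
Only (a) survives; checking it on all 32 rows confirms it matches H.

a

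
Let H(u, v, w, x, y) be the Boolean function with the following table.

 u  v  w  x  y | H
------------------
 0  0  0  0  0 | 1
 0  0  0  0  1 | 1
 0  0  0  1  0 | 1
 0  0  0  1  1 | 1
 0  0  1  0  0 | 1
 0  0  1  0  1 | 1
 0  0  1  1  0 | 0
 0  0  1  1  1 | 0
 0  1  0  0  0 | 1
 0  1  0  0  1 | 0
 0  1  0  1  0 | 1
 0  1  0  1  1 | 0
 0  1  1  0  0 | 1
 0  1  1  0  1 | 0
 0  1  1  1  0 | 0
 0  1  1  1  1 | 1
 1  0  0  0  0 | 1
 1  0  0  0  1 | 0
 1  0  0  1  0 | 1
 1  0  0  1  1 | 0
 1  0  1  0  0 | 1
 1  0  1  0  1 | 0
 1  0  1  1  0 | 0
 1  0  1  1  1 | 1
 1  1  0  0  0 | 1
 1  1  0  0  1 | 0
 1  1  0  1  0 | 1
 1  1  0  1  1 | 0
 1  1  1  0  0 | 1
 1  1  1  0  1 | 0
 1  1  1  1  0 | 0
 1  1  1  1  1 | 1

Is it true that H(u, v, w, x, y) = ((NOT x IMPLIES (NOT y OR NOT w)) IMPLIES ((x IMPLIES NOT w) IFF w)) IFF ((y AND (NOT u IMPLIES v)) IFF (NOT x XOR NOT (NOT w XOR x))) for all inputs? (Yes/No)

Test each input against both H and the formula:
  u=0, v=0, w=0, x=0, y=0: formula gives 1, H = 1 ✓
  u=0, v=0, w=0, x=0, y=1: formula gives 1, H = 1 ✓
  u=0, v=0, w=0, x=1, y=0: formula gives 1, H = 1 ✓
  u=0, v=0, w=0, x=1, y=1: formula gives 1, H = 1 ✓
  …and likewise for the remaining 28 rows.
Every row agrees, so the formula is equivalent.

Yes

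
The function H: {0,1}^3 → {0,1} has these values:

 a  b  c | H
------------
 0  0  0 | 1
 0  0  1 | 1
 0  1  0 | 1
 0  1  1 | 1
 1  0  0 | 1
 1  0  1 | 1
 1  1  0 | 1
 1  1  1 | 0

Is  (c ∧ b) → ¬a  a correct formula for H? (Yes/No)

Yes

Test each input against both H and the formula:
  a=0, b=0, c=0: formula gives 1, H = 1 ✓
  a=0, b=0, c=1: formula gives 1, H = 1 ✓
  a=0, b=1, c=0: formula gives 1, H = 1 ✓
  a=0, b=1, c=1: formula gives 1, H = 1 ✓
  a=1, b=0, c=0: formula gives 1, H = 1 ✓
  …and likewise for the remaining 3 rows.
No disagreement on any input; they are logically equivalent.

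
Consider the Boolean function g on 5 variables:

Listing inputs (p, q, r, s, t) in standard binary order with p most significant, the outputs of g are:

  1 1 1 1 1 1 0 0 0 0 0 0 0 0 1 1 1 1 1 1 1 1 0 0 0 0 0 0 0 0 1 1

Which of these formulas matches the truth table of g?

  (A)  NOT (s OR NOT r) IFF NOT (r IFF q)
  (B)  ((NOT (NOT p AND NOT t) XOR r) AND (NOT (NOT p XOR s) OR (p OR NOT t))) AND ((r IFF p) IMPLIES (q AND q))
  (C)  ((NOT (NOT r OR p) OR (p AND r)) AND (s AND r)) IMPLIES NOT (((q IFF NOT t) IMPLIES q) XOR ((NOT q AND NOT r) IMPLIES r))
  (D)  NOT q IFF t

(B): at (0,0,0,0,0) it gives 0, but g = 1 — eliminated.
(C): at (0,0,1,1,0) it gives 1, but g = 0 — eliminated.
(D): at (0,0,0,0,0) it gives 0, but g = 1 — eliminated.
(A) is the remaining candidate, and it agrees with g on all 32 inputs.

A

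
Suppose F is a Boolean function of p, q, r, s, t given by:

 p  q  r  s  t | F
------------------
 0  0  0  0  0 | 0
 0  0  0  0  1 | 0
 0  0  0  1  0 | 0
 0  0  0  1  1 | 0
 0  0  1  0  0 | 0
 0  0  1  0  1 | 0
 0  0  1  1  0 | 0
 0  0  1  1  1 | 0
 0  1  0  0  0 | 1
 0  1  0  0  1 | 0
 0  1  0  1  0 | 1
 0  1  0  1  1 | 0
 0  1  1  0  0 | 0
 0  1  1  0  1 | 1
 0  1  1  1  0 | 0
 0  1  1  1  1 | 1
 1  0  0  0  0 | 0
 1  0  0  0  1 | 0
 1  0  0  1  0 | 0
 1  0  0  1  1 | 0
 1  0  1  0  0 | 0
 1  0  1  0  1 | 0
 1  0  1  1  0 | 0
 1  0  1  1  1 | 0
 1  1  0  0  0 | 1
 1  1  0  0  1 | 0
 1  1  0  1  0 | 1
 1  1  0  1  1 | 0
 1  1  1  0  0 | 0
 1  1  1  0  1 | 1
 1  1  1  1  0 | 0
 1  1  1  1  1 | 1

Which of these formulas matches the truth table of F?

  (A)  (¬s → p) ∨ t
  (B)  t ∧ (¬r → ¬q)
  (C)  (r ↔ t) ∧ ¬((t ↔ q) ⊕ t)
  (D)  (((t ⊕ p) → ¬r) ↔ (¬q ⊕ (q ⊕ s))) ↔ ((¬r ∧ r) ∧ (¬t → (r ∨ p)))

(A) fails at (0,0,0,0,1): the formula yields 1, F is 0.
(B) fails at (0,0,0,0,1): the formula yields 1, F is 0.
(D) fails at (0,0,0,1,0): the formula yields 1, F is 0.
(C) is the remaining candidate, and it agrees with F on all 32 inputs.

C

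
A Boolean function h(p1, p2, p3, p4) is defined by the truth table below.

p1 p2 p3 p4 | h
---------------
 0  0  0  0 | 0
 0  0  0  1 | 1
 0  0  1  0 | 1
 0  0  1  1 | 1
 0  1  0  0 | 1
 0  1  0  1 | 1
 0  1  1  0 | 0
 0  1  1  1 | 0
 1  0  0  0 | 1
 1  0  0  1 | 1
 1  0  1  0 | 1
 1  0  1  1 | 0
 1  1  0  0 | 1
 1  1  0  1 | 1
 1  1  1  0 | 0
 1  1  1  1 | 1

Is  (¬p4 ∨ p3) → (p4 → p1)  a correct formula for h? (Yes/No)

No

Test each input against both h and the formula:
  p1=0, p2=0, p3=0, p4=0: formula gives 1, but h = 0 ✗
Row (0,0,0,0) is a counterexample, so the formula is not equivalent to h.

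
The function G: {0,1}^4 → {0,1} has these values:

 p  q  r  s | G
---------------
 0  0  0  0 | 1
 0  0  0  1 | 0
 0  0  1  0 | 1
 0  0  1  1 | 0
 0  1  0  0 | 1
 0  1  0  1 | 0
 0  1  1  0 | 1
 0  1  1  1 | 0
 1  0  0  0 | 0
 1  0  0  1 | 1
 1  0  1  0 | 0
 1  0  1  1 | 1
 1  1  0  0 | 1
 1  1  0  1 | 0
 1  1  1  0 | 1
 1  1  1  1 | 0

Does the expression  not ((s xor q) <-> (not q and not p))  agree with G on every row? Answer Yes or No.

Test each input against both G and the formula:
  p=0, q=0, r=0, s=0: formula gives 1, G = 1 ✓
  p=0, q=0, r=0, s=1: formula gives 0, G = 0 ✓
  p=0, q=0, r=1, s=0: formula gives 1, G = 1 ✓
  p=0, q=0, r=1, s=1: formula gives 0, G = 0 ✓
  …and likewise for the remaining 12 rows.
Every row agrees, so the formula is equivalent.

Yes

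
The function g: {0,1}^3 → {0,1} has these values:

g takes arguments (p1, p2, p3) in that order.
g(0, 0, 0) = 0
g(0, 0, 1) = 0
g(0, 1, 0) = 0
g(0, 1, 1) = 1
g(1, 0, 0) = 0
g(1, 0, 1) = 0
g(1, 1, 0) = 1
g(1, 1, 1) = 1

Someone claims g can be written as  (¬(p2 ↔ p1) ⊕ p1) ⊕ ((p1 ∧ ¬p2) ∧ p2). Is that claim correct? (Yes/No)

No

Check the formula against g row by row:
  p1=0, p2=0, p3=0: formula gives 0, g = 0 ✓
  p1=0, p2=0, p3=1: formula gives 0, g = 0 ✓
  p1=0, p2=1, p3=0: formula gives 1, but g = 0 ✗
A single disagreement suffices: at (0,1,0) they differ, so the formula does not compute g.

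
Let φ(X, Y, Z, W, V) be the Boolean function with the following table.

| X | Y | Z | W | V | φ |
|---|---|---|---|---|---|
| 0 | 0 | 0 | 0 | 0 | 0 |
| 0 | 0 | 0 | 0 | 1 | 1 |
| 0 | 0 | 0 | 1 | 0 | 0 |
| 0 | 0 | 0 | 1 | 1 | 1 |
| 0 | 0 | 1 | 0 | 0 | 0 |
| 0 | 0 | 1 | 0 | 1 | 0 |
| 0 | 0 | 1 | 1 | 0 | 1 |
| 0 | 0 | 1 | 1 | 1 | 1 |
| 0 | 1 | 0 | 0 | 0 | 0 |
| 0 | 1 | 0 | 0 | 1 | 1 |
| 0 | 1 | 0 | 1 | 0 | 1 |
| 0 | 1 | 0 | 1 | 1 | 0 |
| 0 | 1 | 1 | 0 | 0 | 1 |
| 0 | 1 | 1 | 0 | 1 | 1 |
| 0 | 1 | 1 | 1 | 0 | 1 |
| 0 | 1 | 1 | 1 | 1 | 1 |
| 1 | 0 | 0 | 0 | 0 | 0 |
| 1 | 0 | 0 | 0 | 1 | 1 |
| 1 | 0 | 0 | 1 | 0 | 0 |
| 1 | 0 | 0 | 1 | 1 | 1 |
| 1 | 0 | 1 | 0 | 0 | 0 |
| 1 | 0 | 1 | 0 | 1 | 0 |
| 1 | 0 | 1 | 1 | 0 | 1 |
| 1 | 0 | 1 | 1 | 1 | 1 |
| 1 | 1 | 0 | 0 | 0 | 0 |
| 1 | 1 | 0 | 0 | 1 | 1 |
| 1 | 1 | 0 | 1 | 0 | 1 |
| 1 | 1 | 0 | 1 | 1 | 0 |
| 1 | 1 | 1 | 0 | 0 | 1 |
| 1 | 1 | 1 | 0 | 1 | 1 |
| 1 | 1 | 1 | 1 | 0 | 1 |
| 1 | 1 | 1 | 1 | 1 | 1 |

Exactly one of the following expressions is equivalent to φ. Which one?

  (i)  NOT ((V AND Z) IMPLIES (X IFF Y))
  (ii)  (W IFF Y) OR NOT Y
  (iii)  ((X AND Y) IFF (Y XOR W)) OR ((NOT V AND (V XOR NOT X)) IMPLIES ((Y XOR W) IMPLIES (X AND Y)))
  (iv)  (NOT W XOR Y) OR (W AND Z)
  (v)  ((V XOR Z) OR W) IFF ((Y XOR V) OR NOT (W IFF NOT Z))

v

(i) fails at (0,0,0,0,1): the formula yields 0, φ is 1.
(ii) fails at (0,0,0,0,0): the formula yields 1, φ is 0.
(iii) fails at (0,0,0,0,0): the formula yields 1, φ is 0.
(iv) fails at (0,0,0,0,0): the formula yields 1, φ is 0.
(v) is the remaining candidate, and it agrees with φ on all 32 inputs.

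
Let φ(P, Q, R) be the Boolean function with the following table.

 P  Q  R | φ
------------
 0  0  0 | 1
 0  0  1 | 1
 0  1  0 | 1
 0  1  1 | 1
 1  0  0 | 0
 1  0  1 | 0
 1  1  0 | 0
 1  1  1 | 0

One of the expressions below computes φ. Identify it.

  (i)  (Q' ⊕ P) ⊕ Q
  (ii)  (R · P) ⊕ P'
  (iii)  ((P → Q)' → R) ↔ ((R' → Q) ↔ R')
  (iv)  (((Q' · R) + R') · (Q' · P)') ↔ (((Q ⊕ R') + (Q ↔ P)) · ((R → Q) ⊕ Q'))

i

(ii) fails at (1,0,1): the formula yields 1, φ is 0.
(iii) fails at (0,0,0): the formula yields 0, φ is 1.
(iv) fails at (0,0,0): the formula yields 0, φ is 1.
Only (i) survives; checking it on all 8 rows confirms it matches φ.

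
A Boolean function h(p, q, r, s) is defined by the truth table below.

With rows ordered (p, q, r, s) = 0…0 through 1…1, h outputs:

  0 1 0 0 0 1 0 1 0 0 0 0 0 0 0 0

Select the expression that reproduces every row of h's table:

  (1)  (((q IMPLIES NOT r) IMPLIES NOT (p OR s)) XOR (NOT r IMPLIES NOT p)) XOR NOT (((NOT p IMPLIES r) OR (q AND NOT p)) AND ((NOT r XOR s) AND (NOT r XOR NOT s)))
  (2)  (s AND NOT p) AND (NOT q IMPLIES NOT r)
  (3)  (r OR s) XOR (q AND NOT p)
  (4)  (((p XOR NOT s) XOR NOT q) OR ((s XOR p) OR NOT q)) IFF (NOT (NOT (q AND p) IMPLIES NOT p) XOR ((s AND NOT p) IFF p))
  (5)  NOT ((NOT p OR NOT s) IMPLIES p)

2

(1) fails at (0,0,0,0): the formula yields 1, h is 0.
(3) fails at (0,0,1,0): the formula yields 1, h is 0.
(4) fails at (0,0,0,0): the formula yields 1, h is 0.
(5) fails at (0,0,0,0): the formula yields 1, h is 0.
That leaves (2). Evaluating it on every row reproduces the table of h exactly.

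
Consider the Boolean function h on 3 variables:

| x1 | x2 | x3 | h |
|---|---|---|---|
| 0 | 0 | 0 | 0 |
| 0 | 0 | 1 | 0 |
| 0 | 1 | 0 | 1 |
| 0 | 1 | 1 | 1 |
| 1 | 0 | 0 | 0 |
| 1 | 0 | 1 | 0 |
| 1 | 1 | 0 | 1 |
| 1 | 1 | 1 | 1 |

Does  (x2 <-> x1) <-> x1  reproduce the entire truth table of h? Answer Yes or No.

Check the formula against h row by row:
  x1=0, x2=0, x3=0: formula gives 0, h = 0 ✓
  x1=0, x2=0, x3=1: formula gives 0, h = 0 ✓
  x1=0, x2=1, x3=0: formula gives 1, h = 1 ✓
  x1=0, x2=1, x3=1: formula gives 1, h = 1 ✓
  x1=1, x2=0, x3=0: formula gives 0, h = 0 ✓
  … (the remaining 3 rows also agree.)
All 8 rows match — the expression computes h exactly.

Yes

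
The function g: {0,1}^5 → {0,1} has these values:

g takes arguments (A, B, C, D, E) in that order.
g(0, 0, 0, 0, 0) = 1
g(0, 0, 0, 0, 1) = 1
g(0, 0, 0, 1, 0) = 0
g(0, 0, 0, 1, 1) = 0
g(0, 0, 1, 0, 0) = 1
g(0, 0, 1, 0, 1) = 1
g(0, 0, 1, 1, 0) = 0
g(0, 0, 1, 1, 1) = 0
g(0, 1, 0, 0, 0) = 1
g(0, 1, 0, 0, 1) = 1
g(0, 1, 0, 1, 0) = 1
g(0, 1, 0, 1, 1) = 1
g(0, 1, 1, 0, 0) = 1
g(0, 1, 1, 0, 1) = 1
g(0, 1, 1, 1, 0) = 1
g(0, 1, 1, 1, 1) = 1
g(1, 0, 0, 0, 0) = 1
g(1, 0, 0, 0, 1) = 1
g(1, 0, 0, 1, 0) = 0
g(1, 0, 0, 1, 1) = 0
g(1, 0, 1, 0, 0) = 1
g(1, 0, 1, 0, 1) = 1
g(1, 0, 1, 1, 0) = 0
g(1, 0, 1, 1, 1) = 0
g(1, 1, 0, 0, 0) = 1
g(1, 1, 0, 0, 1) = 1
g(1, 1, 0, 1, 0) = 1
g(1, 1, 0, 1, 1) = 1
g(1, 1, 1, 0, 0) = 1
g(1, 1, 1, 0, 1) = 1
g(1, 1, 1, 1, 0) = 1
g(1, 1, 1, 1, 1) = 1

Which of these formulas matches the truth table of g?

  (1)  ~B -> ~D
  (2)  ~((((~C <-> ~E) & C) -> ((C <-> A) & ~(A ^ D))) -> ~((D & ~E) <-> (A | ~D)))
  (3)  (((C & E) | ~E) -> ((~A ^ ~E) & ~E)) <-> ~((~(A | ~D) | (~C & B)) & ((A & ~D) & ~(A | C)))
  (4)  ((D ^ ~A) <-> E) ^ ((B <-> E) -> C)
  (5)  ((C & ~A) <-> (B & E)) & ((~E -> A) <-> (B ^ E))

(2) fails at (0,0,0,0,0): the formula yields 0, g is 1.
(3) fails at (0,0,0,0,0): the formula yields 0, g is 1.
(4) fails at (0,0,0,0,0): the formula yields 0, g is 1.
(5) fails at (0,0,0,1,0): the formula yields 1, g is 0.
Only (1) survives; checking it on all 32 rows confirms it matches g.

1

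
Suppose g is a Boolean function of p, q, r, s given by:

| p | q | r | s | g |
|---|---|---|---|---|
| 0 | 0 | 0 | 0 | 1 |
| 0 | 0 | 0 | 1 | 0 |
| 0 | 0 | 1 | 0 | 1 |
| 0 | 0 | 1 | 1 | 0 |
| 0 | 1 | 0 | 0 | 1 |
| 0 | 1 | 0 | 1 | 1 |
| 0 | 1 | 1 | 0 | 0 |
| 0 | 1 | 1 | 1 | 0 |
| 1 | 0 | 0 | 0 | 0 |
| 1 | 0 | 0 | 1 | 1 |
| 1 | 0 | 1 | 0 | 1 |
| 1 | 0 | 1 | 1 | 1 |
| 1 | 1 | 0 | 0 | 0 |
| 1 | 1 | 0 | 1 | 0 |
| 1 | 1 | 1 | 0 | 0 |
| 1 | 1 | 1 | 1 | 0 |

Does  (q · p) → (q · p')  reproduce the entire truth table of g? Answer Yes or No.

No

Test each input against both g and the formula:
  p=0, q=0, r=0, s=0: formula gives 1, g = 1 ✓
  p=0, q=0, r=0, s=1: formula gives 1, but g = 0 ✗
Row (0,0,0,1) is a counterexample, so the formula is not equivalent to g.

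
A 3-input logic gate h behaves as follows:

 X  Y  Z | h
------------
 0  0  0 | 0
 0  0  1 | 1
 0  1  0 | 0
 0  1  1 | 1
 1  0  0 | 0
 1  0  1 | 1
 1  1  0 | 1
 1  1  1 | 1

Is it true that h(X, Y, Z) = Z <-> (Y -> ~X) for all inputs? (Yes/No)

No

Test each input against both h and the formula:
  X=0, Y=0, Z=0: formula gives 0, h = 0 ✓
  X=0, Y=0, Z=1: formula gives 1, h = 1 ✓
  X=0, Y=1, Z=0: formula gives 0, h = 0 ✓
  X=0, Y=1, Z=1: formula gives 1, h = 1 ✓
  X=1, Y=0, Z=0: formula gives 0, h = 0 ✓
  …
  X=1, Y=1, Z=1: formula gives 0, but h = 1 ✗
Row (1,1,1) is a counterexample, so the formula is not equivalent to h.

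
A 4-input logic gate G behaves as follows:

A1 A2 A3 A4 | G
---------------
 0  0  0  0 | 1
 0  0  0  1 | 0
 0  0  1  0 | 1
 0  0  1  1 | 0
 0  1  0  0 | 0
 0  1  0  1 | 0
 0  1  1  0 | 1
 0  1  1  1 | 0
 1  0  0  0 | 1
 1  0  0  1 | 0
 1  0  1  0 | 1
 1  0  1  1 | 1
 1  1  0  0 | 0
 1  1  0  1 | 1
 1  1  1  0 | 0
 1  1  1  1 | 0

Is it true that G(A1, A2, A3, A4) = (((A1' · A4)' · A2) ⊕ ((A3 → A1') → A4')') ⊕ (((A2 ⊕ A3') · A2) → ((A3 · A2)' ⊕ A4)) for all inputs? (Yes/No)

Test each input against both G and the formula:
  A1=0, A2=0, A3=0, A4=0: formula gives 1, G = 1 ✓
  A1=0, A2=0, A3=0, A4=1: formula gives 0, G = 0 ✓
  A1=0, A2=0, A3=1, A4=0: formula gives 1, G = 1 ✓
  A1=0, A2=0, A3=1, A4=1: formula gives 0, G = 0 ✓
  …
  A1=1, A2=1, A3=1, A4=0: formula gives 1, but G = 0 ✗
Row (1,1,1,0) is a counterexample, so the formula is not equivalent to G.

No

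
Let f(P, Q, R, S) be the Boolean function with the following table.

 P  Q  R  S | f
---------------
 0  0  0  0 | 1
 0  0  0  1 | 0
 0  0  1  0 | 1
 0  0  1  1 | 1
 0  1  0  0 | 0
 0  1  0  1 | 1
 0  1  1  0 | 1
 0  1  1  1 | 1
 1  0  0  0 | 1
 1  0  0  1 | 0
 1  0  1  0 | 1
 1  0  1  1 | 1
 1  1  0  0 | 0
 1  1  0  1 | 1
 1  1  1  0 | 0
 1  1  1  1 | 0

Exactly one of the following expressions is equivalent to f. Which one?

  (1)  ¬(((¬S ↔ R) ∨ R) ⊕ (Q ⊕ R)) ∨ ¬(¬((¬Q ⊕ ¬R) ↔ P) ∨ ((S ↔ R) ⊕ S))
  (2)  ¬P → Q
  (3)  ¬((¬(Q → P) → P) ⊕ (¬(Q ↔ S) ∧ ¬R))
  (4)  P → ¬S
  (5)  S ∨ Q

(2): at (0,0,0,0) it gives 0, but f = 1 — eliminated.
(3): at (0,0,0,0) it gives 0, but f = 1 — eliminated.
(4): at (0,0,0,1) it gives 1, but f = 0 — eliminated.
(5): at (0,0,0,0) it gives 0, but f = 1 — eliminated.
That leaves (1). Evaluating it on every row reproduces the table of f exactly.

1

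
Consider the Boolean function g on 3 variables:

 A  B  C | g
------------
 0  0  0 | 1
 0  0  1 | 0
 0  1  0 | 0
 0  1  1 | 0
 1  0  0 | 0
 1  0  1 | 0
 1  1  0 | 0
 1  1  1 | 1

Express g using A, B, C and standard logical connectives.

The 1-rows are (0,0,0), (1,1,1). Each contributes one minterm — ¬A·¬B·¬C; A·B·C — and their disjunction is a sum-of-products form of g.

g(A, B, C) = ((¬A ∧ ¬B) ∧ ¬C) ∨ ((A ∧ B) ∧ C)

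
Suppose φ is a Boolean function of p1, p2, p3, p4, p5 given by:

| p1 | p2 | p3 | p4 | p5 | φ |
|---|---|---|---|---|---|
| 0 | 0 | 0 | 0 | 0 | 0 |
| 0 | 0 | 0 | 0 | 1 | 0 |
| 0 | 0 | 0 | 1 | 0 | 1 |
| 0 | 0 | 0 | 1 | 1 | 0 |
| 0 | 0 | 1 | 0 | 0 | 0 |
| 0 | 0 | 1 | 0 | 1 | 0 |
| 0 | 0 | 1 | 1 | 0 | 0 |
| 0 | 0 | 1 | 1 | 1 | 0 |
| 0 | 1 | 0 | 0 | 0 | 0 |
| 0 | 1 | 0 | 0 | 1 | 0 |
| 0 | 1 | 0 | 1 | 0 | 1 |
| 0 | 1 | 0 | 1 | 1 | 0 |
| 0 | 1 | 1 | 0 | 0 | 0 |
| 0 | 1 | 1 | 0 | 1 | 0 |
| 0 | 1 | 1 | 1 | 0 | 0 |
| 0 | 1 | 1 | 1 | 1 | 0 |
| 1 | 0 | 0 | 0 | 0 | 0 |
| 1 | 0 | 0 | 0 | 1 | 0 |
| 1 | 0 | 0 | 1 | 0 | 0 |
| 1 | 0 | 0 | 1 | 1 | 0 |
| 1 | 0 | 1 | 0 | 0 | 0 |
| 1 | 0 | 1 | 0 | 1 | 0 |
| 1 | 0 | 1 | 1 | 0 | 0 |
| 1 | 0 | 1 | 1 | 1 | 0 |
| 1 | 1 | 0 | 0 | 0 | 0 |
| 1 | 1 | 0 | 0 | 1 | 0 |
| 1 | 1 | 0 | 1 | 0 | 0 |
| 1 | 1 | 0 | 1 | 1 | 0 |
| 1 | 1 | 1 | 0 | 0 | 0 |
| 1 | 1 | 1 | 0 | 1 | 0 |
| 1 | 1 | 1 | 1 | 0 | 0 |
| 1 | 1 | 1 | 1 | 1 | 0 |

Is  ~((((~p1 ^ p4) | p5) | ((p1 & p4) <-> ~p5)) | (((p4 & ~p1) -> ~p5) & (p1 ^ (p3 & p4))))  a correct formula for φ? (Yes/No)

Evaluate ~((((~p1 ^ p4) | p5) | ((p1 & p4) <-> ~p5)) | (((p4 & ~p1) -> ~p5) & (p1 ^ (p3 & p4)))) on each row and compare to φ:
  p1=0, p2=0, p3=0, p4=0, p5=0: formula gives 0, φ = 0 ✓
  p1=0, p2=0, p3=0, p4=0, p5=1: formula gives 0, φ = 0 ✓
  p1=0, p2=0, p3=0, p4=1, p5=0: formula gives 1, φ = 1 ✓
  p1=0, p2=0, p3=0, p4=1, p5=1: formula gives 0, φ = 0 ✓
  …and likewise for the remaining 28 rows.
All 32 rows match — the expression computes φ exactly.

Yes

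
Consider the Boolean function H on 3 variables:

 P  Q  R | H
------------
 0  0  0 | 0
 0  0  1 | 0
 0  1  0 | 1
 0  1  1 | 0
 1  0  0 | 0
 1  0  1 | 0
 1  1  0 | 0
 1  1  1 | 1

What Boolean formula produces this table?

H(P, Q, R) = ((not P and Q) and not R) or ((P and Q) and R)

Collect the rows where H=1 — (0,1,0), (1,1,1) — and write one minterm per row: ¬P·Q·¬R, P·Q·R. Their union (logical OR) reproduces the table exactly.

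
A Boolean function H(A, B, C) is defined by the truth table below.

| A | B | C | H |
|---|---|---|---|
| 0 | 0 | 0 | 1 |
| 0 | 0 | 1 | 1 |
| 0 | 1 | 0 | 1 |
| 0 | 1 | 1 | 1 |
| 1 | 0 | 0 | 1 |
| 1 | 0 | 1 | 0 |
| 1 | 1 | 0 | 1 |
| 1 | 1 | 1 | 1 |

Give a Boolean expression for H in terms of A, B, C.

H(A, B, C) = ~((A & ~B) & C)

Only row (1,0,1) gives 0. So H is 1 everywhere except there — the complement of the minterm A·¬B·C.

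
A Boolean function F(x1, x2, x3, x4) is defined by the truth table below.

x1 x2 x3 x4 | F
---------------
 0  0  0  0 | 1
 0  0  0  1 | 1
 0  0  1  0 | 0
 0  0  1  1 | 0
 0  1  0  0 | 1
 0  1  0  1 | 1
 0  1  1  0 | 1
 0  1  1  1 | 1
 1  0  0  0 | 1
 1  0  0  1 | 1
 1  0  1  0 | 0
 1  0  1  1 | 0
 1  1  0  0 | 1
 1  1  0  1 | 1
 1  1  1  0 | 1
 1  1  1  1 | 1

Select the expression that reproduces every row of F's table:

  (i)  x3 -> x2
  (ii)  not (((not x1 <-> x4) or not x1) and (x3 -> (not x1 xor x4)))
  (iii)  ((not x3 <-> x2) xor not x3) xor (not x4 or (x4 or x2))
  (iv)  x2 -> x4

(ii): at (0,0,0,0) it gives 0, but F = 1 — eliminated.
(iii): at (0,0,0,0) it gives 0, but F = 1 — eliminated.
(iv): at (0,0,1,0) it gives 1, but F = 0 — eliminated.
Only (i) survives; checking it on all 16 rows confirms it matches F.

i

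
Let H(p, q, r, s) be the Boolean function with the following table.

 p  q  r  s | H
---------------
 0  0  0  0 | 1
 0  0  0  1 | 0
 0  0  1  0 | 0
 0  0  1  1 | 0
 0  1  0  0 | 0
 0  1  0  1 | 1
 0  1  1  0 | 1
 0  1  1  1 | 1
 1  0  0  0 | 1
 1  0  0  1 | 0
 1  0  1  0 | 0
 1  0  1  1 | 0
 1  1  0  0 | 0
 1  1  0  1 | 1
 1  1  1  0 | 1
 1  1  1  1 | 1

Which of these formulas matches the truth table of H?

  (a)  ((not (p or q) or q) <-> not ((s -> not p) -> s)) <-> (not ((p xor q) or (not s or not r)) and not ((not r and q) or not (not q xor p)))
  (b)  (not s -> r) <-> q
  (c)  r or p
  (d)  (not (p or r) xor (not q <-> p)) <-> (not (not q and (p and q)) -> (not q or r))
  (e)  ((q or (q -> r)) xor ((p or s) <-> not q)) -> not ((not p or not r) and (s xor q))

b

(a) fails at (0,0,0,0): the formula yields 0, H is 1.
(c) fails at (0,0,0,0): the formula yields 0, H is 1.
(d) fails at (0,0,0,1): the formula yields 1, H is 0.
(e) fails at (0,0,0,1): the formula yields 1, H is 0.
Only (b) survives; checking it on all 16 rows confirms it matches H.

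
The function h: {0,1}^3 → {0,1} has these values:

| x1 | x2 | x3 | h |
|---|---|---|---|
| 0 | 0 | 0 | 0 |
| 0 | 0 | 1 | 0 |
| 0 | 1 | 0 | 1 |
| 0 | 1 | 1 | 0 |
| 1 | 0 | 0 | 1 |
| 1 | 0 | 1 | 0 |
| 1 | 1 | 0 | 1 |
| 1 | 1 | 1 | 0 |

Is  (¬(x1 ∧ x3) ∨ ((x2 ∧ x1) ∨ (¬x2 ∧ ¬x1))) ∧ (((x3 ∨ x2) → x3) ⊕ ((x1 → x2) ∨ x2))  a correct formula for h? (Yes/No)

Test each input against both h and the formula:
  x1=0, x2=0, x3=0: formula gives 0, h = 0 ✓
  x1=0, x2=0, x3=1: formula gives 0, h = 0 ✓
  x1=0, x2=1, x3=0: formula gives 1, h = 1 ✓
  x1=0, x2=1, x3=1: formula gives 0, h = 0 ✓
  x1=1, x2=0, x3=0: formula gives 1, h = 1 ✓
  …and likewise for the remaining 3 rows.
No disagreement on any input; they are logically equivalent.

Yes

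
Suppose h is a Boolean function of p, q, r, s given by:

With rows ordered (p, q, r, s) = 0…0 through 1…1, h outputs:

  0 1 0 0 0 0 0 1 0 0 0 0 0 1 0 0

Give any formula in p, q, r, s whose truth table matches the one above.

h=1 on 3 inputs: (0,0,0,1), (0,1,1,1), (1,1,0,1). Reading each as a conjunction of literals (¬p·¬q·¬r·s, ¬p·q·r·s, p·q·¬r·s) and taking the OR gives the canonical DNF.

h(p, q, r, s) = ((((~p & ~q) & ~r) & s) | (((~p & q) & r) & s)) | (((p & q) & ~r) & s)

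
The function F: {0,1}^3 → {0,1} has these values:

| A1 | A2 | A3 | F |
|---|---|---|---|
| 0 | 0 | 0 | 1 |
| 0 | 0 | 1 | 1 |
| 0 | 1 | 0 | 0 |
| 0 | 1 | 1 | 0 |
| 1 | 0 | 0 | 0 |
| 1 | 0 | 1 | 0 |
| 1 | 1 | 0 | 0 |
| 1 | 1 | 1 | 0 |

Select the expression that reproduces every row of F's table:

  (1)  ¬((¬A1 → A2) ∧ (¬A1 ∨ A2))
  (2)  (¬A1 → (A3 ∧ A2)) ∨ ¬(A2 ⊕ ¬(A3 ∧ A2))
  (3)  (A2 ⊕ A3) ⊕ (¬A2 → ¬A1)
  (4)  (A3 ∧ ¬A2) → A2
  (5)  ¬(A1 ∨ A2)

5

(1) disagrees with F on (1,0,0) (formula → 1, table → 0); rule it out.
(2) disagrees with F on (0,0,0) (formula → 0, table → 1); rule it out.
(3) disagrees with F on (0,0,1) (formula → 0, table → 1); rule it out.
(4) disagrees with F on (0,0,1) (formula → 0, table → 1); rule it out.
That leaves (5). Evaluating it on every row reproduces the table of F exactly.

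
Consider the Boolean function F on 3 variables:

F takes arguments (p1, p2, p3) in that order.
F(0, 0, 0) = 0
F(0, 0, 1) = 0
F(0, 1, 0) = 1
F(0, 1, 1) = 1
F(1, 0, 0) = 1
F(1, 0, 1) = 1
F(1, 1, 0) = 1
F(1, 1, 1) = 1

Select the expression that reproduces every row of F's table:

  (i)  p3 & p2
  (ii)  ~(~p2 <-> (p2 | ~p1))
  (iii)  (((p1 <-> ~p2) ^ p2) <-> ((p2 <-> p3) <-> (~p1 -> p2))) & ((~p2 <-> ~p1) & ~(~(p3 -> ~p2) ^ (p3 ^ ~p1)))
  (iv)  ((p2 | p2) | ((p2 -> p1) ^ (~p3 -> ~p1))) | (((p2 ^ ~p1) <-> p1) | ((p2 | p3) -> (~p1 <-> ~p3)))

(i) disagrees with F on (0,1,0) (formula → 0, table → 1); rule it out.
(iii) disagrees with F on (0,1,0) (formula → 0, table → 1); rule it out.
(iv) disagrees with F on (0,0,0) (formula → 1, table → 0); rule it out.
Only (ii) survives; checking it on all 8 rows confirms it matches F.

ii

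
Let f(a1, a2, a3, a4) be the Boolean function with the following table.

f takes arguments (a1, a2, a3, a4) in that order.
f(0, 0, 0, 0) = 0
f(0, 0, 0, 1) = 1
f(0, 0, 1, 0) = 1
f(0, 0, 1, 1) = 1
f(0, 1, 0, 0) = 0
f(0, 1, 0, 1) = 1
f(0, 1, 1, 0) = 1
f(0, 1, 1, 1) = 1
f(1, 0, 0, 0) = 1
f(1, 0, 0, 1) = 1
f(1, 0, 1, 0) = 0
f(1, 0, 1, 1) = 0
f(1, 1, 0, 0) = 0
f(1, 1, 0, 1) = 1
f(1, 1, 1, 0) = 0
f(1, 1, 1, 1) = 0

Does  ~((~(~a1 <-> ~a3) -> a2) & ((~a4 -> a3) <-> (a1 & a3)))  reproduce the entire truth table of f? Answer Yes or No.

Check the formula against f row by row:
  a1=0, a2=0, a3=0, a4=0: formula gives 0, f = 0 ✓
  a1=0, a2=0, a3=0, a4=1: formula gives 1, f = 1 ✓
  a1=0, a2=0, a3=1, a4=0: formula gives 1, f = 1 ✓
  a1=0, a2=0, a3=1, a4=1: formula gives 1, f = 1 ✓
  … (the remaining 12 rows also agree.)
All 16 rows match — the expression computes f exactly.

Yes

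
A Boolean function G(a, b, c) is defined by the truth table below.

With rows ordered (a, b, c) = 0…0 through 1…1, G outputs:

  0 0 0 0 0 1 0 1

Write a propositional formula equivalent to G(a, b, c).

G(a, b, c) = ((a AND NOT b) AND c) OR ((a AND b) AND c)

The 1-rows are (1,0,1), (1,1,1). Each contributes one minterm — a·¬b·c; a·b·c — and their disjunction is a sum-of-products form of G.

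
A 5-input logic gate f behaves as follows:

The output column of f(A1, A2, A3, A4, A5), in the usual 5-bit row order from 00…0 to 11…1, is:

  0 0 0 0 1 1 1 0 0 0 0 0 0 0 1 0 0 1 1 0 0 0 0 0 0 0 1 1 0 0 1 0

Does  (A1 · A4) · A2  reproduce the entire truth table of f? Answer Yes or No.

No

Test each input against both f and the formula:
  A1=0, A2=0, A3=0, A4=0, A5=0: formula gives 0, f = 0 ✓
  A1=0, A2=0, A3=0, A4=0, A5=1: formula gives 0, f = 0 ✓
  A1=0, A2=0, A3=0, A4=1, A5=0: formula gives 0, f = 0 ✓
  A1=0, A2=0, A3=0, A4=1, A5=1: formula gives 0, f = 0 ✓
  A1=0, A2=0, A3=1, A4=0, A5=0: formula gives 0, but f = 1 ✗
Since they disagree at (0,0,1,0,0), the expression is not a correct formula for f.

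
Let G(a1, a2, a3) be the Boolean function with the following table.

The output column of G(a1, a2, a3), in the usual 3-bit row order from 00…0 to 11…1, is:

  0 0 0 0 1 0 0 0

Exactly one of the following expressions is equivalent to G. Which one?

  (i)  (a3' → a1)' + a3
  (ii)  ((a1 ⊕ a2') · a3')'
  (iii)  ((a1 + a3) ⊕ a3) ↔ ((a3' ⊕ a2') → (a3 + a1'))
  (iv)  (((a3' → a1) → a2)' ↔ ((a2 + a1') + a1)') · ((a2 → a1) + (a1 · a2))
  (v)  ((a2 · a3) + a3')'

iii

(i) disagrees with G on (0,0,0) (formula → 1, table → 0); rule it out.
(ii) disagrees with G on (0,0,1) (formula → 1, table → 0); rule it out.
(iv) disagrees with G on (0,0,0) (formula → 1, table → 0); rule it out.
(v) disagrees with G on (0,0,1) (formula → 1, table → 0); rule it out.
(iii) is the remaining candidate, and it agrees with G on all 8 inputs.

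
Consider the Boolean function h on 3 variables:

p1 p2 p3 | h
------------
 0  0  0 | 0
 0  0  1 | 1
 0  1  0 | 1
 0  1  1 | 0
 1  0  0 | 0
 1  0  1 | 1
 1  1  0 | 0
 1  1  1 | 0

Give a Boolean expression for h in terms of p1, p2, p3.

Collect the rows where h=1 — (0,0,1), (0,1,0), (1,0,1) — and write one minterm per row: ¬p1·¬p2·p3, ¬p1·p2·¬p3, p1·¬p2·p3. Their union (logical OR) reproduces the table exactly.

h(p1, p2, p3) = (((p1' · p2') · p3) + ((p1' · p2) · p3')) + ((p1 · p2') · p3)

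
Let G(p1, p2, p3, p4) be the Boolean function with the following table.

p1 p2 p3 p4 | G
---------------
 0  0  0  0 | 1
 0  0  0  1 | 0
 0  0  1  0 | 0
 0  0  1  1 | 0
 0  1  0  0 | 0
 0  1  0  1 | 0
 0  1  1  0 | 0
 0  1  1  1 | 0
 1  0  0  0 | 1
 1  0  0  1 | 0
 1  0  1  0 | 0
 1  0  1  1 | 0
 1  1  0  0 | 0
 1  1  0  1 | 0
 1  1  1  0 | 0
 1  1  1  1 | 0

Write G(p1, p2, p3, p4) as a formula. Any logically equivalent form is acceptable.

Collect the rows where G=1 — (0,0,0,0), (1,0,0,0) — and write one minterm per row: ¬p1·¬p2·¬p3·¬p4, p1·¬p2·¬p3·¬p4. Their union (logical OR) reproduces the table exactly.

G(p1, p2, p3, p4) = (((¬p1 ∧ ¬p2) ∧ ¬p3) ∧ ¬p4) ∨ (((p1 ∧ ¬p2) ∧ ¬p3) ∧ ¬p4)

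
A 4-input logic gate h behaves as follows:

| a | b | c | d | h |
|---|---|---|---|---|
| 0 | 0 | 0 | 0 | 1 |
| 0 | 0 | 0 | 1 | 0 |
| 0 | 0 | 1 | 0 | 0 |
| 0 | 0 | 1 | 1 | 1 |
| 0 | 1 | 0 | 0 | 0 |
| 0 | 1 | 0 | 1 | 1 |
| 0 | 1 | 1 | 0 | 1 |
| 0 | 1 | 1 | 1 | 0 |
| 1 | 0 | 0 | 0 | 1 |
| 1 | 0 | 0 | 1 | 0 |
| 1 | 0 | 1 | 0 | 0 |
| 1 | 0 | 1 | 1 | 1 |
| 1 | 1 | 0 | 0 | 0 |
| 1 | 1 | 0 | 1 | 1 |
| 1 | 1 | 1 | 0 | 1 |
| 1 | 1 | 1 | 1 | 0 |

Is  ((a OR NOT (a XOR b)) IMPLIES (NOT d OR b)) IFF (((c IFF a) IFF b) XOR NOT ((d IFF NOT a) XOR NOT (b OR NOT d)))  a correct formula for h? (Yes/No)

Check the formula against h row by row:
  a=0, b=0, c=0, d=0: formula gives 1, h = 1 ✓
  a=0, b=0, c=0, d=1: formula gives 0, h = 0 ✓
  a=0, b=0, c=1, d=0: formula gives 0, h = 0 ✓
  a=0, b=0, c=1, d=1: formula gives 1, h = 1 ✓
  …and likewise for the remaining 12 rows.
All 16 rows match — the expression computes h exactly.

Yes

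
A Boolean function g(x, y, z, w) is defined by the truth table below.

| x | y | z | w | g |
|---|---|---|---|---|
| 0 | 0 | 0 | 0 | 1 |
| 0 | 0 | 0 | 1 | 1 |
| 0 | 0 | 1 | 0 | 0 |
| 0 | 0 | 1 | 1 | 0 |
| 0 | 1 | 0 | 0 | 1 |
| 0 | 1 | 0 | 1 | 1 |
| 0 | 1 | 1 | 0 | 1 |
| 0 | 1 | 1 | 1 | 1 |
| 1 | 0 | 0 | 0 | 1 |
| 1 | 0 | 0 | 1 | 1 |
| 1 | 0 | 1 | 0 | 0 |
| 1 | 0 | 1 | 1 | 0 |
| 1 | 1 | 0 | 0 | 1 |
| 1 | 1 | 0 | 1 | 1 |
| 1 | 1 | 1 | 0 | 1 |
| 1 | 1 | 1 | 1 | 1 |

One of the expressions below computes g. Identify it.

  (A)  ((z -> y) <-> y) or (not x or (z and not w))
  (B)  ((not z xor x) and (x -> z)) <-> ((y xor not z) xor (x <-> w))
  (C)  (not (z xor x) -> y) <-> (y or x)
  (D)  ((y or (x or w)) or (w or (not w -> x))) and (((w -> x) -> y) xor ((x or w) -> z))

C

(A): at (0,0,1,0) it gives 1, but g = 0 — eliminated.
(B): at (0,0,0,0) it gives 0, but g = 1 — eliminated.
(D): at (0,0,0,0) it gives 0, but g = 1 — eliminated.
That leaves (C). Evaluating it on every row reproduces the table of g exactly.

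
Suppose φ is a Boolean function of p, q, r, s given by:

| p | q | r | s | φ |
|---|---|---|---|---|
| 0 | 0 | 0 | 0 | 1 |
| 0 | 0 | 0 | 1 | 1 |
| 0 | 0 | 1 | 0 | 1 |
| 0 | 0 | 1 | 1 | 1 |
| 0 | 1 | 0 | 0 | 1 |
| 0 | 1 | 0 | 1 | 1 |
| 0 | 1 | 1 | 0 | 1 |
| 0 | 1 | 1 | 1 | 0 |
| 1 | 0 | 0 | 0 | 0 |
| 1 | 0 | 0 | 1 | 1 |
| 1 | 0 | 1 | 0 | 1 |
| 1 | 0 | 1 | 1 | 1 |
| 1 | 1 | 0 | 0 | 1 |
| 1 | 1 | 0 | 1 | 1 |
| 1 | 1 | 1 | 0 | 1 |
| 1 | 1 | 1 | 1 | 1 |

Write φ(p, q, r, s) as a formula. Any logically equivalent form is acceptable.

There are just 2 zero rows: (0,1,1,1), (1,0,0,0). Their minterms are ¬p·q·r·s, p·¬q·¬r·¬s; the OR of those covers precisely the 0-outputs, and negating it yields φ.

φ(p, q, r, s) = ~((((~p & q) & r) & s) | (((p & ~q) & ~r) & ~s))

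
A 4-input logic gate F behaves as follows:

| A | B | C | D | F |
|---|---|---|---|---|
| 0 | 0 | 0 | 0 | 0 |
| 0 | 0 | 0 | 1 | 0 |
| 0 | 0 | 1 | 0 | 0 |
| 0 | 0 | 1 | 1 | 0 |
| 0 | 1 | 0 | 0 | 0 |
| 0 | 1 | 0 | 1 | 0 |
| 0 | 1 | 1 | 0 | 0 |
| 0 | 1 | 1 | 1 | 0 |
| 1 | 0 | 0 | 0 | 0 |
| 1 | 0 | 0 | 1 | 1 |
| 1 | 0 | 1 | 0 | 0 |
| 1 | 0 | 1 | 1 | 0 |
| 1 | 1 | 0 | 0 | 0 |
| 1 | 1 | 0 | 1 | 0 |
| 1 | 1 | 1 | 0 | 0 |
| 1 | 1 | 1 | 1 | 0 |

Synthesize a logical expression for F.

F is 1 on exactly one input, (1,0,0,1), whose minterm is A·¬B·¬C·D. So F is just that conjunction.

F(A, B, C, D) = ((A and not B) and not C) and D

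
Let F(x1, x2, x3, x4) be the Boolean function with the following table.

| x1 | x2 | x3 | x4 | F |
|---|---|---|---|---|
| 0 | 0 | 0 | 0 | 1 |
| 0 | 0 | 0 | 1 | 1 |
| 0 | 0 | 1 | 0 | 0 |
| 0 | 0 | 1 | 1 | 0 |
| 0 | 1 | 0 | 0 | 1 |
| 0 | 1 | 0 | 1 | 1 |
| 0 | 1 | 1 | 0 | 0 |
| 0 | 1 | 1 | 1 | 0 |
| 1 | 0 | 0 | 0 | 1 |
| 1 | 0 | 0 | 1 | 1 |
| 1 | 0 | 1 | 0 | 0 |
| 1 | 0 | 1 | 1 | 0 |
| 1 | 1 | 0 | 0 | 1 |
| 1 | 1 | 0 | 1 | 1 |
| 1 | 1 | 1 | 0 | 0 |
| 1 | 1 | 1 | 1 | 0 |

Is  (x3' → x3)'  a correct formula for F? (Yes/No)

Yes

Check the formula against F row by row:
  x1=0, x2=0, x3=0, x4=0: formula gives 1, F = 1 ✓
  x1=0, x2=0, x3=0, x4=1: formula gives 1, F = 1 ✓
  x1=0, x2=0, x3=1, x4=0: formula gives 0, F = 0 ✓
  x1=0, x2=0, x3=1, x4=1: formula gives 0, F = 0 ✓
  …and likewise for the remaining 12 rows.
All 16 rows match — the expression computes F exactly.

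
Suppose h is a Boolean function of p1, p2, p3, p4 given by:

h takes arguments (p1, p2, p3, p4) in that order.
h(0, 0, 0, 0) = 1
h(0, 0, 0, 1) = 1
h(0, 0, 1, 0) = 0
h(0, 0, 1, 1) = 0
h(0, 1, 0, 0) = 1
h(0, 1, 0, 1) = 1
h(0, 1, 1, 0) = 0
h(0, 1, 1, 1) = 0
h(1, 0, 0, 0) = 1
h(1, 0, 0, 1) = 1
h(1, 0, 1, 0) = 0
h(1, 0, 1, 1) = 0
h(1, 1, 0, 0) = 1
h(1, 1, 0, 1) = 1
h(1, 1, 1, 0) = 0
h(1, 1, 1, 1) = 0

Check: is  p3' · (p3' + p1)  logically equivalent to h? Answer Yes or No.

Check the formula against h row by row:
  p1=0, p2=0, p3=0, p4=0: formula gives 1, h = 1 ✓
  p1=0, p2=0, p3=0, p4=1: formula gives 1, h = 1 ✓
  p1=0, p2=0, p3=1, p4=0: formula gives 0, h = 0 ✓
  p1=0, p2=0, p3=1, p4=1: formula gives 0, h = 0 ✓
  …and likewise for the remaining 12 rows.
Every row agrees, so the formula is equivalent.

Yes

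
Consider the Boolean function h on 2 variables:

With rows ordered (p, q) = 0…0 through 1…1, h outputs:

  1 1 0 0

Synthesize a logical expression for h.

The output is the negation of p.

h(p, q) = NOT p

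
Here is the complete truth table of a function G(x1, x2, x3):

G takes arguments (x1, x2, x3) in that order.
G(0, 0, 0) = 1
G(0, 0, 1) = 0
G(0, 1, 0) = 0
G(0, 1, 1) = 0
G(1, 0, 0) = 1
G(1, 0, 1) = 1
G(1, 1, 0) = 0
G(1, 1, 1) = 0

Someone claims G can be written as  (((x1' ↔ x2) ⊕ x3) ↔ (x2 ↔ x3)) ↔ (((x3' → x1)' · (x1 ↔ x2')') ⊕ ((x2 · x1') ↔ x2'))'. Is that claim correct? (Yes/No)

Yes

Test each input against both G and the formula:
  x1=0, x2=0, x3=0: formula gives 1, G = 1 ✓
  x1=0, x2=0, x3=1: formula gives 0, G = 0 ✓
  x1=0, x2=1, x3=0: formula gives 0, G = 0 ✓
  x1=0, x2=1, x3=1: formula gives 0, G = 0 ✓
  x1=1, x2=0, x3=0: formula gives 1, G = 1 ✓
  … (the remaining 3 rows also agree.)
All 8 rows match — the expression computes G exactly.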